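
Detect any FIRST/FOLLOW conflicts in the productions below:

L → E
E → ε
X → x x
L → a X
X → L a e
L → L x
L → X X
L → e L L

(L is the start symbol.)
Yes. L → a X with FOLLOW(L) on { 'a' }; L → L x with FOLLOW(L) on { 'a', 'e', 'x' }; L → X X with FOLLOW(L) on { 'a', 'e', 'x' }; L → e L L with FOLLOW(L) on { 'e' }

A FIRST/FOLLOW conflict occurs when a non-terminal N has a nullable alternative N → β (β ⇒* ε) and another alternative N → α with FIRST(α) ∩ FOLLOW(N) ≠ ∅: on such a lookahead the parser cannot decide between expanding α and letting N vanish via β.

Nullable non-terminals: E, L.
FIRST sets used below: FIRST(E) = { ε }, FIRST(L) = { 'a', 'e', 'x', ε }, FIRST(X) = { 'a', 'e', 'x' }
E has a nullable alternative but only one production, so nothing to check.

L: nullable alternative(s) L → E; FOLLOW(L) = { $, 'a', 'e', 'x' }
  L → E: FIRST \ {ε} = { } — this is the only nullable alternative, skip
  L → a X: FIRST \ {ε} = { 'a' } — overlaps FOLLOW(L) on { 'a' }: CONFLICT
  L → L x: FIRST \ {ε} = { 'a', 'e', 'x' } — overlaps FOLLOW(L) on { 'a', 'e', 'x' }: CONFLICT
  L → X X: FIRST \ {ε} = { 'a', 'e', 'x' } — overlaps FOLLOW(L) on { 'a', 'e', 'x' }: CONFLICT
  L → e L L: FIRST \ {ε} = { 'e' } — overlaps FOLLOW(L) on { 'e' }: CONFLICT

X has no nullable alternative, so no FIRST/FOLLOW check is needed there.

So the grammar has 4 FIRST/FOLLOW conflicts (marked CONFLICT above).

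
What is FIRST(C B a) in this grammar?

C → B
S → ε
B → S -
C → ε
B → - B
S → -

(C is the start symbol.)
{ '-' }

FIRST sets of the non-terminals involved (from the grammar, by fixed-point iteration):
  FIRST(C) = { '-', ε }
  FIRST(B) = { '-' }

To compute FIRST(C B a), process the symbols left to right:
Symbol C is a non-terminal. Add FIRST(C) \ {ε} = { '-' }
C is nullable (ε ∈ FIRST(C)), continue to the next symbol.
Symbol B is a non-terminal. Add FIRST(B) \ {ε} = { '-' }
B is not nullable (ε ∉ FIRST(B)), so stop here.
FIRST(C B a) = { '-' }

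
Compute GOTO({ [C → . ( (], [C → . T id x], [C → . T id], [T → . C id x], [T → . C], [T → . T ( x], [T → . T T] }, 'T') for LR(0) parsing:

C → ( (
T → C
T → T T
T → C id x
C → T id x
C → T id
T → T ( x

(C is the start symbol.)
GOTO(I, 'T') = CLOSURE({ [A → αX.β] : [A → α.Xβ] ∈ I, X = 'T' })

Items with dot before 'T', with the dot advanced:
  [C → . T id] → [C → T . id]
  [C → . T id x] → [C → T . id x]
  [T → . T ( x] → [T → T . ( x]
  [T → . T T] → [T → T . T]
Closure of the advanced items:
  [T → T . T] has the dot before T: add [T → . C], [T → . T T], [T → . C id x], [T → . T ( x]
  [T → . C] has the dot before C: add [C → . ( (], [C → . T id x], [C → . T id]

GOTO = { [C → . ( (], [C → . T id x], [C → . T id], [C → T . id x], [C → T . id], [T → . C id x], [T → . C], [T → . T ( x], [T → . T T], [T → T . ( x], [T → T . T] }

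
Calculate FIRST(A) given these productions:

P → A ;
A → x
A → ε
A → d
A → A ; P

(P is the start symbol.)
From A → x:
  - x is a terminal: add 'x' and stop
From A → ε:
  - ε-production, so ε ∈ FIRST(A)
From A → d:
  - d is a terminal: add 'd' and stop
From A → A ; P:
  - A is the symbol being defined: contributes nothing new
    A is nullable, so continue to the next symbol
  - ';' is a terminal: add ';' and stop

Collecting: FIRST(A) = { ';', 'd', 'x', ε }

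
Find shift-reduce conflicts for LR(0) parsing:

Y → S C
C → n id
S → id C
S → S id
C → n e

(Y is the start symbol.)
Augment with Y' → Y and build the canonical LR(0) collection (I0 = CLOSURE({[Y' → . Y]}), then GOTO on every symbol after a dot until no new states appear). It has 10 states:
  I0: { [S → . S id], [S → . id C], [Y → . S C], [Y' → . Y] }  — shift
  I1: { [C → . n e], [C → . n id], [S → S . id], [Y → S . C] }  — shift
  I2: { [Y' → Y .] }  — accept
  I3: { [C → . n e], [C → . n id], [S → id . C] }  — shift
  I4: { [S → id C .] }  — reduce
  I5: { [C → n . e], [C → n . id] }  — shift
  I6: { [C → n e .] }  — reduce
  I7: { [C → n id .] }  — reduce
  I8: { [Y → S C .] }  — reduce
  I9: { [S → S id .] }  — reduce

No state contains both a complete item and a shift item.

Answer: No shift-reduce conflicts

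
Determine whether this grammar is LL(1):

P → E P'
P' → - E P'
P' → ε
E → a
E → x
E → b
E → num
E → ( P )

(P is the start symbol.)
Relevant sets:
  FOLLOW(P') = { $, ')' }

For P':
  PREDICT(P' → '-' E P') = { '-' }
  PREDICT(P' → ε) = { $, ')' }
For E:
  PREDICT(E → a) = { 'a' }
  PREDICT(E → x) = { 'x' }
  PREDICT(E → b) = { 'b' }
  PREDICT(E → num) = { 'num' }
  PREDICT(E → '(' P ')') = { '(' }
P has a single production, so nothing to check there.

All predict sets are disjoint. The grammar IS LL(1).

Answer: Yes, the grammar is LL(1).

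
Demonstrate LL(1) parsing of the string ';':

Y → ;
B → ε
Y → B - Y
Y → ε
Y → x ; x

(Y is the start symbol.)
LL(1) parsing maintains a stack (initially the start symbol over $) and the input. At each step: if the stack top is a terminal, match it against the current input token; if it is a non-terminal N, replace it with the RHS of M[N, lookahead] (the unique production whose predict set contains the lookahead).

Stack is shown with the top on the left.

Stack  Input  Action
--------------------
Y $    ; $    output Y → ;
; $    ; $    match ';'
$      $      accept

The string is accepted.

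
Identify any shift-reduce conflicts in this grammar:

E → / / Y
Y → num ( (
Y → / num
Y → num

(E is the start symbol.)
Yes — I6: [Y → num .] vs [Y → num . ( (]

Augment with E' → E and build the canonical LR(0) collection (I0 = CLOSURE({[E' → . E]}), then GOTO on every symbol after a dot until no new states appear). It has 10 states:
  I0: { [E → . / / Y], [E' → . E] }  — shift
  I1: { [E → / . / Y] }  — shift
  I2: { [E' → E .] }  — accept
  I3: { [E → / / . Y], [Y → . / num], [Y → . num ( (], [Y → . num] }  — shift
  I4: { [Y → / . num] }  — shift
  I5: { [E → / / Y .] }  — reduce
  I6: { [Y → num . ( (], [Y → num .] }  — shift, reduce
  I7: { [Y → num ( . (] }  — shift
  I8: { [Y → num ( ( .] }  — reduce
  I9: { [Y → / num .] }  — reduce

I6 contains reduce item [Y → num .] and shift item [Y → num . ( (] — shift-reduce conflict.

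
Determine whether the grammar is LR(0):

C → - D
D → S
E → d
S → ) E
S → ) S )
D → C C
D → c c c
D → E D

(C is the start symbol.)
Yes, the grammar is LR(0)

A grammar is LR(0) if no state in the canonical LR(0) collection has:
  - both a shift item (dot before a terminal) and a complete item (shift-reduce conflict), or
  - two or more complete items (reduce-reduce conflict; the accept item [C' → C .] counts as a complete item here).

Augment with C' → C and build the canonical LR(0) collection (I0 = CLOSURE({[C' → . C]}), then GOTO on every symbol after a dot until no new states appear). It has 17 states:
  I0: { [C → . - D], [C' → . C] }  — shift
  I1: { [C → - . D], [C → . - D], [D → . C C], [D → . E D], [D → . S], [D → . c c c], [E → . d], [S → . ) E], [S → . ) S )] }  — shift
  I2: { [C' → C .] }  — accept
  I3: { [E → . d], [S → ) . E], [S → ) . S )], [S → . ) E], [S → . ) S )] }  — shift
  I4: { [C → . - D], [D → C . C] }  — shift
  I5: { [C → - D .] }  — reduce
  I6: { [C → . - D], [D → . C C], [D → . E D], [D → . S], [D → . c c c], [D → E . D], [E → . d], [S → . ) E], [S → . ) S )] }  — shift
  I7: { [D → S .] }  — reduce
  I8: { [D → c . c c] }  — shift
  I9: { [E → d .] }  — reduce
  I10: { [D → c c . c] }  — shift
  I11: { [D → c c c .] }  — reduce
  I12: { [D → E D .] }  — reduce
  I13: { [D → C C .] }  — reduce
  I14: { [S → ) E .] }  — reduce
  I15: { [S → ) S . )] }  — shift
  I16: { [S → ) S ) .] }  — reduce

Every state is either a pure shift/goto state or contains exactly one complete item and nothing to shift — no conflicts. The grammar is LR(0).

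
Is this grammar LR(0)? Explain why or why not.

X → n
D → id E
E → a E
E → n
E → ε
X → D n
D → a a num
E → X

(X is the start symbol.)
No. Shift-reduce conflict between [E → .] and [D → . a a num]

Augment with X' → X and build the canonical LR(0) collection (I0 = CLOSURE({[X' → . X]}), then GOTO on every symbol after a dot until no new states appear). It has 15 states:
  I0: { [D → . a a num], [D → . id E], [X → . D n], [X → . n], [X' → . X] }  — shift
  I1: { [X → D . n] }  — shift
  I2: { [X' → X .] }  — accept
  I3: { [D → a . a num] }  — shift
  I4: { [D → . a a num], [D → . id E], [D → id . E], [E → . X], [E → . a E], [E → . n], [E → .], [X → . D n], [X → . n] }  — shift, reduce
  I5: { [X → n .] }  — reduce
  I6: { [D → id E .] }  — reduce
  I7: { [E → X .] }  — reduce
  I8: { [D → . a a num], [D → . id E], [D → a . a num], [E → . X], [E → . a E], [E → . n], [E → .], [E → a . E], [X → . D n], [X → . n] }  — shift, reduce
  I9: { [E → n .], [X → n .] }  — 2 reduces
  I10: { [E → a E .] }  — reduce
  I11: { [D → . a a num], [D → . id E], [D → a . a num], [D → a a . num], [E → . X], [E → . a E], [E → . n], [E → .], [E → a . E], [X → . D n], [X → . n] }  — shift, reduce
  I12: { [D → a a num .] }  — reduce
  I13: { [D → a a . num] }  — shift
  I14: { [X → D n .] }  — reduce

Conflict in state I4:
  Shift-reduce conflict between [E → .] and [D → . a a num]
So the grammar is NOT LR(0).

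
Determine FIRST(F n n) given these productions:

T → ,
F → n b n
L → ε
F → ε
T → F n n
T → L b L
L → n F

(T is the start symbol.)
FIRST sets of the non-terminals involved (from the grammar, by fixed-point iteration):
  FIRST(F) = { 'n', ε }

To compute FIRST(F n n), process the symbols left to right:
Symbol F is a non-terminal. Add FIRST(F) \ {ε} = { 'n' }
F is nullable (ε ∈ FIRST(F)), continue to the next symbol.
Symbol n is a terminal. Add 'n' and stop.
FIRST(F n n) = { 'n' }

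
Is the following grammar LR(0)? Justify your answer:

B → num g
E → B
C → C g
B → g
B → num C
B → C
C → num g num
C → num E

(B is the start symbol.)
No. Shift-reduce conflict between [B → C .] and [C → C . g]

Augment with B' → B and build the canonical LR(0) collection (I0 = CLOSURE({[B' → . B]}), then GOTO on every symbol after a dot until no new states appear). It has 11 states:
  I0: { [B → . C], [B → . g], [B → . num C], [B → . num g], [B' → . B], [C → . C g], [C → . num E], [C → . num g num] }  — shift
  I1: { [B' → B .] }  — accept
  I2: { [B → C .], [C → C . g] }  — shift, reduce
  I3: { [B → g .] }  — reduce
  I4: { [B → . C], [B → . g], [B → . num C], [B → . num g], [B → num . C], [B → num . g], [C → . C g], [C → . num E], [C → . num g num], [C → num . E], [C → num . g num], [E → . B] }  — shift
  I5: { [E → B .] }  — reduce
  I6: { [B → C .], [B → num C .], [C → C . g] }  — shift, 2 reduces
  I7: { [C → num E .] }  — reduce
  I8: { [B → g .], [B → num g .], [C → num g . num] }  — shift, 2 reduces
  I9: { [C → num g num .] }  — reduce
  I10: { [C → C g .] }  — reduce

Conflict in state I2:
  Shift-reduce conflict between [B → C .] and [C → C . g]
So the grammar is NOT LR(0).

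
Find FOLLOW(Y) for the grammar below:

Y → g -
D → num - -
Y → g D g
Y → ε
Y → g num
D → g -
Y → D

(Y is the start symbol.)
To compute FOLLOW(Y), find every occurrence of Y on a right-hand side N → α Y β: add FIRST(β) \ {ε}, and if β is empty or nullable also add FOLLOW(N). Iterate to a fixed point.

Y is the start symbol, so $ ∈ FOLLOW(Y).
Y does not occur on any right-hand side.

Taking the union: FOLLOW(Y) = { $ }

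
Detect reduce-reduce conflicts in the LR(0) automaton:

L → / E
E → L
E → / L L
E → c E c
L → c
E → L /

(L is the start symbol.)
A reduce-reduce conflict occurs when an LR(0) state has two complete items [A → α .] and [B → β .] — both call for a reduction, and with no lookahead the parser cannot choose between them.

Augment with L' → L and build the canonical LR(0) collection (I0 = CLOSURE({[L' → . L]}), then GOTO on every symbol after a dot until no new states appear). It has 14 states:
  I0: { [L → . / E], [L → . c], [L' → . L] }  — shift
  I1: { [E → . / L L], [E → . L /], [E → . L], [E → . c E c], [L → . / E], [L → . c], [L → / . E] }  — shift
  I2: { [L' → L .] }  — accept
  I3: { [L → c .] }  — reduce
  I4: { [E → . / L L], [E → . L /], [E → . L], [E → . c E c], [E → / . L L], [L → . / E], [L → . c], [L → / . E] }  — shift
  I5: { [L → / E .] }  — reduce
  I6: { [E → L . /], [E → L .] }  — shift, reduce
  I7: { [E → . / L L], [E → . L /], [E → . L], [E → . c E c], [E → c . E c], [L → . / E], [L → . c], [L → c .] }  — shift, reduce
  I8: { [E → c E . c] }  — shift
  I9: { [E → c E c .] }  — reduce
  I10: { [E → L / .] }  — reduce
  I11: { [E → / L . L], [E → L . /], [E → L .], [L → . / E], [L → . c] }  — shift, reduce
  I12: { [E → . / L L], [E → . L /], [E → . L], [E → . c E c], [E → L / .], [L → . / E], [L → . c], [L → / . E] }  — shift, reduce
  I13: { [E → / L L .] }  — reduce

No state contains more than one complete item.

Answer: No reduce-reduce conflicts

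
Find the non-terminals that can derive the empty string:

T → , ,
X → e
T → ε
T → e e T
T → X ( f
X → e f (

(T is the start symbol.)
A non-terminal is nullable if it can derive ε (the empty string): either it has an ε-production, or it has a production whose right-hand side consists entirely of nullable non-terminals.

ε-productions: T → ε
So T is immediately nullable.
No further non-terminal can be added: every production for the remaining non-terminals contains a terminal or a non-nullable non-terminal.
Nullable = { 'T' }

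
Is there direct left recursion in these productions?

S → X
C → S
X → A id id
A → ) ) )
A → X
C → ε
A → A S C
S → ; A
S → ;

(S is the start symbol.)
Yes, A is left-recursive

S → X: starts with X
C → S: starts with S
X → A id id: starts with A
A → ) ) ): starts with ')'
A → X: starts with X
C → ε: starts with ε
A → A S C: LEFT RECURSIVE (starts with A)
S → ; A: starts with ';'
S → ;: starts with ';'

The grammar has direct left recursion on: A.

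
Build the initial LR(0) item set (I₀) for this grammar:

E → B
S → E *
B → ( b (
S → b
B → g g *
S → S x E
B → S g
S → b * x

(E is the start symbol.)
{ [B → . ( b (], [B → . S g], [B → . g g *], [E → . B], [E' → . E], [S → . E *], [S → . S x E], [S → . b * x], [S → . b] }

First, augment the grammar with E' → E
I₀ = CLOSURE({ [E' → . E] }):
  [E' → . E] has the dot before E: add [E → . B]
  [E → . B] has the dot before B: add [B → . ( b (], [B → . g g *], [B → . S g]
  [B → . S g] has the dot before S: add [S → . E *], [S → . b], [S → . S x E], [S → . b * x]
No further items can be added.

I₀ = { [B → . ( b (], [B → . S g], [B → . g g *], [E → . B], [E' → . E], [S → . E *], [S → . S x E], [S → . b * x], [S → . b] }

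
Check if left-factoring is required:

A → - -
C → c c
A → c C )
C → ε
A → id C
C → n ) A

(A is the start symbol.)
No, left-factoring is not needed

Left-factoring is needed when two productions for the same non-terminal
share a common prefix on the right-hand side.

Productions for A:
  A → - -
  A → c C )
  A → id C
Productions for C:
  C → c c
  C → ε
  C → n ) A

No common prefixes found.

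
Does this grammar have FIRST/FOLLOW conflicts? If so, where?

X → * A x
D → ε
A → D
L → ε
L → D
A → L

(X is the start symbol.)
Nullable non-terminals: A, D, L.
FIRST sets used below: FIRST(D) = { ε }, FIRST(L) = { ε }

A: nullable alternative(s) A → D, A → L; FOLLOW(A) = { 'x' }
  A → D: FIRST \ {ε} = { } — disjoint from FOLLOW(A)
  A → L: FIRST \ {ε} = { } — disjoint from FOLLOW(A)
D has a nullable alternative but only one production, so nothing to check.

L: nullable alternative(s) L → ε, L → D; FOLLOW(L) = { 'x' }
  L → ε: FIRST \ {ε} = { } — disjoint from FOLLOW(L)
  L → D: FIRST \ {ε} = { } — disjoint from FOLLOW(L)

X has no nullable alternative, so no FIRST/FOLLOW check is needed there.

No FIRST/FOLLOW conflicts found.

Answer: No FIRST/FOLLOW conflicts.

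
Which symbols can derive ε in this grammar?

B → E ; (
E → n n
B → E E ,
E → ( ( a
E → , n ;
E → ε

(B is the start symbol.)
A non-terminal is nullable if it can derive ε (the empty string): either it has an ε-production, or it has a production whose right-hand side consists entirely of nullable non-terminals.

ε-productions: E → ε
So E is immediately nullable.
No further non-terminal can be added: every production for the remaining non-terminals contains a terminal or a non-nullable non-terminal.
Nullable = { 'E' }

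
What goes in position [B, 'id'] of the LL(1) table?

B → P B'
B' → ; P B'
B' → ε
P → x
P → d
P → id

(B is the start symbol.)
B → P B'

To find M[B, 'id'], we find productions for B where 'id' is in the predict set (PREDICT(N → α) = (FIRST(α) \ {ε}) ∪ (FOLLOW(N) if α ⇒* ε)).

Relevant sets:
  FIRST(P) = { 'd', 'id', 'x' }

B → P B': PREDICT = { 'd', 'id', 'x' }
  'id' is in predict set, so this production goes in M[B, 'id']

M[B, 'id'] = B → P B'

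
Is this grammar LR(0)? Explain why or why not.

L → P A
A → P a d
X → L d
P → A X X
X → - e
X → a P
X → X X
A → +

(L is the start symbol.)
Augment with L' → L and build the canonical LR(0) collection (I0 = CLOSURE({[L' → . L]}), then GOTO on every symbol after a dot until no new states appear). It has 18 states:
  I0: { [A → . +], [A → . P a d], [L → . P A], [L' → . L], [P → . A X X] }  — shift
  I1: { [A → + .] }  — reduce
  I2: { [A → . +], [A → . P a d], [L → . P A], [P → . A X X], [P → A . X X], [X → . - e], [X → . L d], [X → . X X], [X → . a P] }  — shift
  I3: { [L' → L .] }  — accept
  I4: { [A → . +], [A → . P a d], [A → P . a d], [L → P . A], [P → . A X X] }  — shift
  I5: { [A → . +], [A → . P a d], [L → . P A], [L → P A .], [P → . A X X], [P → A . X X], [X → . - e], [X → . L d], [X → . X X], [X → . a P] }  — shift, reduce
  I6: { [A → P . a d] }  — shift
  I7: { [A → P a . d] }  — shift
  I8: { [A → P a d .] }  — reduce
  I9: { [X → - . e] }  — shift
  I10: { [X → L . d] }  — shift
  I11: { [A → . +], [A → . P a d], [L → . P A], [P → . A X X], [P → A X . X], [X → . - e], [X → . L d], [X → . X X], [X → . a P], [X → X . X] }  — shift
  I12: { [A → . +], [A → . P a d], [P → . A X X], [X → a . P] }  — shift
  I13: { [A → P . a d], [X → a P .] }  — shift, reduce
  I14: { [A → . +], [A → . P a d], [L → . P A], [P → . A X X], [P → A X X .], [X → . - e], [X → . L d], [X → . X X], [X → . a P], [X → X . X], [X → X X .] }  — shift, 2 reduces
  I15: { [A → . +], [A → . P a d], [L → . P A], [P → . A X X], [X → . - e], [X → . L d], [X → . X X], [X → . a P], [X → X . X], [X → X X .] }  — shift, reduce
  I16: { [X → L d .] }  — reduce
  I17: { [X → - e .] }  — reduce

Conflict in state I5:
  Shift-reduce conflict between [L → P A .] and [A → . +]
So the grammar is NOT LR(0).

Answer: No. Shift-reduce conflict between [L → P A .] and [A → . +]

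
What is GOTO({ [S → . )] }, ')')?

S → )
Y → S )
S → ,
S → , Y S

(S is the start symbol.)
{ [S → ) .] }

GOTO(I, ')') = CLOSURE({ [A → αX.β] : [A → α.Xβ] ∈ I, X = ')' })

Items with dot before ')', with the dot advanced:
  [S → . )] → [S → ) .]
Closure adds nothing (no advanced item has the dot before a non-terminal).

GOTO = { [S → ) .] }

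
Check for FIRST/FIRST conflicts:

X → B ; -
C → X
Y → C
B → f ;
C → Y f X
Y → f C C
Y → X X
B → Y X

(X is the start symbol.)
A FIRST/FIRST conflict occurs when two productions N → α and N → β for the same non-terminal have FIRST(α) ∩ FIRST(β) ≠ ∅ (with ε ∈ FIRST of a nullable right-hand side, so two nullable alternatives also conflict).

FIRST sets of the non-terminals at (or reachable through a nullable prefix from) the front of some alternative:
  FIRST(X) = { 'f' }
  FIRST(Y) = { 'f' }
  FIRST(C) = { 'f' }

Productions for C:
  C → X: FIRST = { 'f' }
  C → Y f X: FIRST = { 'f' }
Productions for Y:
  Y → C: FIRST = { 'f' }
  Y → f C C: FIRST = { 'f' }
  Y → X X: FIRST = { 'f' }
Productions for B:
  B → f ;: FIRST = { 'f' }
  B → Y X: FIRST = { 'f' }
X has only one production, so no FIRST/FIRST conflict is possible there.

Conflict for C: C → X and C → Y f X
  Overlap: { 'f' }
Conflict for Y: Y → C and Y → f C C
  Overlap: { 'f' }
Conflict for Y: Y → C and Y → X X
  Overlap: { 'f' }
Conflict for Y: Y → f C C and Y → X X
  Overlap: { 'f' }
Conflict for B: B → f ; and B → Y X
  Overlap: { 'f' }

Answer: Yes. C → X / C → Y f X on { 'f' }; Y → C / Y → f C C on { 'f' }; Y → C / Y → X X on { 'f' }; Y → f C C / Y → X X on { 'f' }; B → f ';' / B → Y X on { 'f' }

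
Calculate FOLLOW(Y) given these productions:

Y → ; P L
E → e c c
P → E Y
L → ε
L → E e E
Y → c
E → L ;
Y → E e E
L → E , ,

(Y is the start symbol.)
To compute FOLLOW(Y), find every occurrence of Y on a right-hand side N → α Y β: add FIRST(β) \ {ε}, and if β is empty or nullable also add FOLLOW(N). Iterate to a fixed point.

Y is the start symbol, so $ ∈ FOLLOW(Y).
In P → E Y: Y is at the end, add FOLLOW(P)

The FOLLOW sets referred to above (computed the same way, to a fixed point):
  FOLLOW(P) = { $, ';', 'e' }

Taking the union: FOLLOW(Y) = { $, ';', 'e' }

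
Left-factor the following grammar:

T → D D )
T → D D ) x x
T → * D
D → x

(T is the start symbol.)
T → D D ) T'
T' → ε
T' → x x
T → * D
D → x

Left-factoring transforms A → αβ₁ | αβ₂ into A → αA' and A' → β₁ | β₂
(α is the longest common prefix among the alternatives). Repeat until
no nonterminal has two alternatives with a common prefix.

Round 1: T has alternatives sharing prefix 'D D )'. Introduce T': T → D D ) T'
  Add: T' → ε
  Add: T' → x x

No remaining common prefixes — done.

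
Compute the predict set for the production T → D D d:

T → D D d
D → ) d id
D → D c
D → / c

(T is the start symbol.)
PREDICT(T → D D d) = (FIRST(RHS) \ {ε}) ∪ (FOLLOW(T) if ε ∈ FIRST(RHS), i.e. RHS ⇒* ε)
FIRST(D) = { ')', '/' }
FIRST(D D d) = { ')', '/' }
ε ∉ FIRST(D D d), so FOLLOW(T) is not added.
PREDICT(T → D D d) = { ')', '/' }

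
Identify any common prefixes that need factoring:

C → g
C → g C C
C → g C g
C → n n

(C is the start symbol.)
Yes, C has productions with common prefix 'g'

Left-factoring is needed when two productions for the same non-terminal
share a common prefix on the right-hand side.

Productions for C:
  C → g
  C → g C C
  C → g C g
  C → n n

Found common prefix 'g' in productions for C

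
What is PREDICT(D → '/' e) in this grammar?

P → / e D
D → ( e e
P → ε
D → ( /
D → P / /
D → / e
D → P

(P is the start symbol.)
PREDICT(D → '/' e) = (FIRST(RHS) \ {ε}) ∪ (FOLLOW(D) if ε ∈ FIRST(RHS), i.e. RHS ⇒* ε)
FIRST('/' e) = { '/' }
ε ∉ FIRST('/' e), so FOLLOW(D) is not added.
PREDICT(D → '/' e) = { '/' }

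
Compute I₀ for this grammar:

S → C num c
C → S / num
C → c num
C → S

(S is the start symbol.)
First, augment the grammar with S' → S
I₀ = CLOSURE({ [S' → . S] }):
  [S' → . S] has the dot before S: add [S → . C num c]
  [S → . C num c] has the dot before C: add [C → . S / num], [C → . c num], [C → . S]
No further items can be added.

I₀ = { [C → . S / num], [C → . S], [C → . c num], [S → . C num c], [S' → . S] }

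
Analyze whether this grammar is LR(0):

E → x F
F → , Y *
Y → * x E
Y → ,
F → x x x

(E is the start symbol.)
A grammar is LR(0) if no state in the canonical LR(0) collection has:
  - both a shift item (dot before a terminal) and a complete item (shift-reduce conflict), or
  - two or more complete items (reduce-reduce conflict; the accept item [E' → E .] counts as a complete item here).

Augment with E' → E and build the canonical LR(0) collection (I0 = CLOSURE({[E' → . E]}), then GOTO on every symbol after a dot until no new states appear). It has 14 states:
  I0: { [E → . x F], [E' → . E] }  — shift
  I1: { [E' → E .] }  — accept
  I2: { [E → x . F], [F → . , Y *], [F → . x x x] }  — shift
  I3: { [F → , . Y *], [Y → . * x E], [Y → . ,] }  — shift
  I4: { [E → x F .] }  — reduce
  I5: { [F → x . x x] }  — shift
  I6: { [F → x x . x] }  — shift
  I7: { [F → x x x .] }  — reduce
  I8: { [Y → * . x E] }  — shift
  I9: { [Y → , .] }  — reduce
  I10: { [F → , Y . *] }  — shift
  I11: { [F → , Y * .] }  — reduce
  I12: { [E → . x F], [Y → * x . E] }  — shift
  I13: { [Y → * x E .] }  — reduce

Every state is either a pure shift/goto state or contains exactly one complete item and nothing to shift — no conflicts. The grammar is LR(0).

Answer: Yes, the grammar is LR(0)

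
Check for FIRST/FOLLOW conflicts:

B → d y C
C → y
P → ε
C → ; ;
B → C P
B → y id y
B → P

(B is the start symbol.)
No FIRST/FOLLOW conflicts.

Nullable non-terminals: B, P.
FIRST sets used below: FIRST(C) = { ';', 'y' }, FIRST(P) = { ε }

B: nullable alternative(s) B → P; FOLLOW(B) = { $ }
  B → d y C: FIRST \ {ε} = { 'd' } — disjoint from FOLLOW(B)
  B → C P: FIRST \ {ε} = { ';', 'y' } — disjoint from FOLLOW(B)
  B → y id y: FIRST \ {ε} = { 'y' } — disjoint from FOLLOW(B)
  B → P: FIRST \ {ε} = { } — this is the only nullable alternative, skip
P has a nullable alternative but only one production, so nothing to check.

C has no nullable alternative, so no FIRST/FOLLOW check is needed there.

No FIRST/FOLLOW conflicts found.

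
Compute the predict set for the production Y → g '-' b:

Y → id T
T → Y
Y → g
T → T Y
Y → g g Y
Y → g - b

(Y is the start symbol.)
{ 'g' }

PREDICT(Y → g '-' b) = (FIRST(RHS) \ {ε}) ∪ (FOLLOW(Y) if ε ∈ FIRST(RHS), i.e. RHS ⇒* ε)
FIRST(g '-' b) = { 'g' }
ε ∉ FIRST(g '-' b), so FOLLOW(Y) is not added.
PREDICT(Y → g '-' b) = { 'g' }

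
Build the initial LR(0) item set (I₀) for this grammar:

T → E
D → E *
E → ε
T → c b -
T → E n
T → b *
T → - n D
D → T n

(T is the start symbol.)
First, augment the grammar with T' → T
I₀ = CLOSURE({ [T' → . T] }):
  [T' → . T] has the dot before T: add [T → . E], [T → . c b -], [T → . E n], [T → . b *], [T → . - n D]
  [T → . E] has the dot before E: add [E → .]
No further items can be added.

I₀ = { [E → .], [T → . - n D], [T → . E n], [T → . E], [T → . b *], [T → . c b -], [T' → . T] }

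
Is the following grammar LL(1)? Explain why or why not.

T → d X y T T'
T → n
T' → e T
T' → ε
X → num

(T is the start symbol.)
A grammar is LL(1) if for each non-terminal N with multiple productions, the predict sets of those productions are pairwise disjoint, where PREDICT(N → α) = (FIRST(α) \ {ε}) ∪ (FOLLOW(N) if α ⇒* ε).

Relevant sets:
  FOLLOW(T') = { $, 'e' }

For T:
  PREDICT(T → d X y T T') = { 'd' }
  PREDICT(T → n) = { 'n' }
For T':
  PREDICT(T' → e T) = { 'e' }
  PREDICT(T' → ε) = { $, 'e' }
X has a single production, so nothing to check there.

Conflict found: Predict set conflict for T': { 'e' }
The grammar is NOT LL(1).

Answer: No. Predict set conflict for T': { 'e' }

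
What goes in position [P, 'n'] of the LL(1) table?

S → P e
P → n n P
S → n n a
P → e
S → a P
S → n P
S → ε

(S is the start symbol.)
P → n n P

To find M[P, 'n'], we find productions for P where 'n' is in the predict set (PREDICT(N → α) = (FIRST(α) \ {ε}) ∪ (FOLLOW(N) if α ⇒* ε)).

P → n n P: PREDICT = { 'n' }
  'n' is in predict set, so this production goes in M[P, 'n']
P → e: PREDICT = { 'e' }

M[P, 'n'] = P → n n P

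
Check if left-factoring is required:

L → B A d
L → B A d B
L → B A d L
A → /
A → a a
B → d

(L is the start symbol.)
Left-factoring is needed when two productions for the same non-terminal
share a common prefix on the right-hand side.

Productions for L:
  L → B A d
  L → B A d B
  L → B A d L
Productions for A:
  A → /
  A → a a

Found common prefix 'B A d' in productions for L

Answer: Yes, L has productions with common prefix 'B A d'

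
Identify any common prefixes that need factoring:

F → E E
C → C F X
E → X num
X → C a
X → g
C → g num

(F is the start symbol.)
Left-factoring is needed when two productions for the same non-terminal
share a common prefix on the right-hand side.

Productions for C:
  C → C F X
  C → g num
Productions for X:
  X → C a
  X → g

No common prefixes found.

Answer: No, left-factoring is not needed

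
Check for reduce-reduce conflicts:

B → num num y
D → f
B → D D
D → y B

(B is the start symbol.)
No reduce-reduce conflicts

Augment with B' → B and build the canonical LR(0) collection (I0 = CLOSURE({[B' → . B]}), then GOTO on every symbol after a dot until no new states appear). It has 10 states:
  I0: { [B → . D D], [B → . num num y], [B' → . B], [D → . f], [D → . y B] }  — shift
  I1: { [B' → B .] }  — accept
  I2: { [B → D . D], [D → . f], [D → . y B] }  — shift
  I3: { [D → f .] }  — reduce
  I4: { [B → num . num y] }  — shift
  I5: { [B → . D D], [B → . num num y], [D → . f], [D → . y B], [D → y . B] }  — shift
  I6: { [D → y B .] }  — reduce
  I7: { [B → num num . y] }  — shift
  I8: { [B → num num y .] }  — reduce
  I9: { [B → D D .] }  — reduce

No state contains more than one complete item.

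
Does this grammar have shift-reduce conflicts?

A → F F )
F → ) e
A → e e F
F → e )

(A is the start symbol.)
A shift-reduce conflict occurs when an LR(0) state has both:
  - a complete (reduce) item [A → α .] (dot at the end), and
  - a shift item [B → β . c γ] (dot before a terminal).

Augment with A' → A and build the canonical LR(0) collection (I0 = CLOSURE({[A' → . A]}), then GOTO on every symbol after a dot until no new states appear). It has 12 states:
  I0: { [A → . F F )], [A → . e e F], [A' → . A], [F → . ) e], [F → . e )] }  — shift
  I1: { [F → ) . e] }  — shift
  I2: { [A' → A .] }  — accept
  I3: { [A → F . F )], [F → . ) e], [F → . e )] }  — shift
  I4: { [A → e . e F], [F → e . )] }  — shift
  I5: { [F → e ) .] }  — reduce
  I6: { [A → e e . F], [F → . ) e], [F → . e )] }  — shift
  I7: { [A → e e F .] }  — reduce
  I8: { [F → e . )] }  — shift
  I9: { [A → F F . )] }  — shift
  I10: { [A → F F ) .] }  — reduce
  I11: { [F → ) e .] }  — reduce

No state contains both a complete item and a shift item.

Answer: No shift-reduce conflicts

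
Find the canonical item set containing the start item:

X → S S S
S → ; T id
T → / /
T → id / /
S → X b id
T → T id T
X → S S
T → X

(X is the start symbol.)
{ [S → . ; T id], [S → . X b id], [X → . S S S], [X → . S S], [X' → . X] }

First, augment the grammar with X' → X
I₀ = CLOSURE({ [X' → . X] }):
  [X' → . X] has the dot before X: add [X → . S S S], [X → . S S]
  [X → . S S S] has the dot before S: add [S → . ; T id], [S → . X b id]
No further items can be added.

I₀ = { [S → . ; T id], [S → . X b id], [X → . S S S], [X → . S S], [X' → . X] }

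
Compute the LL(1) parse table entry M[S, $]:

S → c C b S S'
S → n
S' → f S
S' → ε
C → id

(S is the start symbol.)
Empty (error entry)

To find M[S, $], we find productions for S where $ is in the predict set (PREDICT(N → α) = (FIRST(α) \ {ε}) ∪ (FOLLOW(N) if α ⇒* ε)).

S → c C b S S': PREDICT = { 'c' }
S → n: PREDICT = { 'n' }

M[S, $] is empty (no production applies)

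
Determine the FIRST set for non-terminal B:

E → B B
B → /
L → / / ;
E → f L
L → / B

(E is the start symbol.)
{ '/' }

To compute FIRST(B), examine every production with B on the left-hand side, reading each right-hand side left to right until a non-nullable symbol is reached.

From B → /:
  - '/' is a terminal: add '/' and stop

Collecting: FIRST(B) = { '/' }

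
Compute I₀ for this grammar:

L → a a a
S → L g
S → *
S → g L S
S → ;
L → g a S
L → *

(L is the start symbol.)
First, augment the grammar with L' → L
I₀ = CLOSURE({ [L' → . L] }):
  [L' → . L] has the dot before L: add [L → . a a a], [L → . g a S], [L → . *]
No further items can be added.

I₀ = { [L → . *], [L → . a a a], [L → . g a S], [L' → . L] }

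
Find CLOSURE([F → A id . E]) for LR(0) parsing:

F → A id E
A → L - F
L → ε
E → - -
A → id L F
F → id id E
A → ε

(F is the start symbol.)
To compute CLOSURE, for each item [A → α.Bβ] where B is a non-terminal, add [B → .γ] for all productions B → γ; repeat for the newly added items until nothing changes.

Start with: [F → A id . E]
  [F → A id . E] has the dot before E: add [E → . - -]
No further items can be added.

CLOSURE = { [E → . - -], [F → A id . E] }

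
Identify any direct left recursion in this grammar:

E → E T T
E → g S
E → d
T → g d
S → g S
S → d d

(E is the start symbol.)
Yes, E is left-recursive

Direct left recursion occurs when N → N α for some non-terminal N (the right-hand side begins with the left-hand side itself).

E → E T T: LEFT RECURSIVE (starts with E)
E → g S: starts with g
E → d: starts with d
T → g d: starts with g
S → g S: starts with g
S → d d: starts with d

The grammar has direct left recursion on: E.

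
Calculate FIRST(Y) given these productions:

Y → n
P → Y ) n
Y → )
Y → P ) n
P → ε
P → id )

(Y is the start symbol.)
To compute FIRST(Y), examine every production with Y on the left-hand side, reading each right-hand side left to right until a non-nullable symbol is reached.

FIRST sets of the other non-terminals involved (by the same procedure, iterated to a fixed point):
  FIRST(P) = { ')', 'id', 'n', ε }

From Y → n:
  - n is a terminal: add 'n' and stop
From Y → ):
  - ')' is a terminal: add ')' and stop
From Y → P ) n:
  - P is a non-terminal: add FIRST(P) \ {ε} = { ')', 'id', 'n' }
    P is nullable, so continue to the next symbol
  - ')' is a terminal: add ')' and stop

Collecting: FIRST(Y) = { ')', 'id', 'n' }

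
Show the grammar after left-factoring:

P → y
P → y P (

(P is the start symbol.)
P → y P'
P' → ε
P' → P (

Left-factoring transforms A → αβ₁ | αβ₂ into A → αA' and A' → β₁ | β₂
(α is the longest common prefix among the alternatives). Repeat until
no nonterminal has two alternatives with a common prefix.

Round 1: P has alternatives sharing prefix 'y'. Introduce P': P → y P'
  Add: P' → ε
  Add: P' → P (

No remaining common prefixes — done.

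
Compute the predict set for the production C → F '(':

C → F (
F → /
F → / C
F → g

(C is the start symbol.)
{ '/', 'g' }

PREDICT(C → F '(') = (FIRST(RHS) \ {ε}) ∪ (FOLLOW(C) if ε ∈ FIRST(RHS), i.e. RHS ⇒* ε)
FIRST(F) = { '/', 'g' }
FIRST(F '(') = { '/', 'g' }
ε ∉ FIRST(F '('), so FOLLOW(C) is not added.
PREDICT(C → F '(') = { '/', 'g' }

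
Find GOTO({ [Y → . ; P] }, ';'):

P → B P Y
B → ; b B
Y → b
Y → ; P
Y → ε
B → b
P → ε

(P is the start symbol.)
GOTO(I, ';') = CLOSURE({ [A → αX.β] : [A → α.Xβ] ∈ I, X = ';' })

Items with dot before ';', with the dot advanced:
  [Y → . ; P] → [Y → ; . P]
Closure of the advanced items:
  [Y → ; . P] has the dot before P: add [P → . B P Y], [P → .]
  [P → . B P Y] has the dot before B: add [B → . ; b B], [B → . b]

GOTO = { [B → . ; b B], [B → . b], [P → . B P Y], [P → .], [Y → ; . P] }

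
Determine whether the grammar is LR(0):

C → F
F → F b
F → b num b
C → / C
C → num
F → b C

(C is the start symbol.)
A grammar is LR(0) if no state in the canonical LR(0) collection has:
  - both a shift item (dot before a terminal) and a complete item (shift-reduce conflict), or
  - two or more complete items (reduce-reduce conflict; the accept item [C' → C .] counts as a complete item here).

Augment with C' → C and build the canonical LR(0) collection (I0 = CLOSURE({[C' → . C]}), then GOTO on every symbol after a dot until no new states appear). It has 11 states:
  I0: { [C → . / C], [C → . F], [C → . num], [C' → . C], [F → . F b], [F → . b C], [F → . b num b] }  — shift
  I1: { [C → . / C], [C → . F], [C → . num], [C → / . C], [F → . F b], [F → . b C], [F → . b num b] }  — shift
  I2: { [C' → C .] }  — accept
  I3: { [C → F .], [F → F . b] }  — shift, reduce
  I4: { [C → . / C], [C → . F], [C → . num], [F → . F b], [F → . b C], [F → . b num b], [F → b . C], [F → b . num b] }  — shift
  I5: { [C → num .] }  — reduce
  I6: { [F → b C .] }  — reduce
  I7: { [C → num .], [F → b num . b] }  — shift, reduce
  I8: { [F → b num b .] }  — reduce
  I9: { [F → F b .] }  — reduce
  I10: { [C → / C .] }  — reduce

Conflict in state I3:
  Shift-reduce conflict between [C → F .] and [F → F . b]
So the grammar is NOT LR(0).

Answer: No. Shift-reduce conflict between [C → F .] and [F → F . b]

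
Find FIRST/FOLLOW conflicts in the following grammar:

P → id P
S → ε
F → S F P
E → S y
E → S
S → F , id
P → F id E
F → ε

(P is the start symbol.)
Yes. S → F ',' id with FOLLOW(S) on { ',', 'id' }; F → S F P with FOLLOW(F) on { ',', 'id' }; E → S y with FOLLOW(E) on { ',', 'id' }

Nullable non-terminals: E, F, S.
FIRST sets used below: FIRST(S) = { ',', 'id', ε }, FIRST(F) = { ',', 'id', ε }, FIRST(P) = { ',', 'id' }

E: nullable alternative(s) E → S; FOLLOW(E) = { $, ',', 'id' }
  E → S y: FIRST \ {ε} = { ',', 'id', 'y' } — overlaps FOLLOW(E) on { ',', 'id' }: CONFLICT
  E → S: FIRST \ {ε} = { ',', 'id' } — this is the only nullable alternative, skip

F: nullable alternative(s) F → ε; FOLLOW(F) = { ',', 'id' }
  F → S F P: FIRST \ {ε} = { ',', 'id' } — overlaps FOLLOW(F) on { ',', 'id' }: CONFLICT
  F → ε: FIRST \ {ε} = { } — this is the only nullable alternative, skip

S: nullable alternative(s) S → ε; FOLLOW(S) = { $, ',', 'id', 'y' }
  S → ε: FIRST \ {ε} = { } — this is the only nullable alternative, skip
  S → F , id: FIRST \ {ε} = { ',', 'id' } — overlaps FOLLOW(S) on { ',', 'id' }: CONFLICT

P has no nullable alternative, so no FIRST/FOLLOW check is needed there.

So the grammar has 3 FIRST/FOLLOW conflicts (marked CONFLICT above).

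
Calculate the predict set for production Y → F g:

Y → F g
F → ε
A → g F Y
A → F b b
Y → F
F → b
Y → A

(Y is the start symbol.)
{ 'b', 'g' }

PREDICT(Y → F g) = (FIRST(RHS) \ {ε}) ∪ (FOLLOW(Y) if ε ∈ FIRST(RHS), i.e. RHS ⇒* ε)
FIRST(F) = { 'b', ε }
FIRST(F g) = { 'b', 'g' }
ε ∉ FIRST(F g), so FOLLOW(Y) is not added.
PREDICT(Y → F g) = { 'b', 'g' }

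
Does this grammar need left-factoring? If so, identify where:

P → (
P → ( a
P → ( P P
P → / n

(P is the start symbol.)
Yes, P has productions with common prefix '('

Left-factoring is needed when two productions for the same non-terminal
share a common prefix on the right-hand side.

Productions for P:
  P → (
  P → ( a
  P → ( P P
  P → / n

Found common prefix '(' in productions for P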